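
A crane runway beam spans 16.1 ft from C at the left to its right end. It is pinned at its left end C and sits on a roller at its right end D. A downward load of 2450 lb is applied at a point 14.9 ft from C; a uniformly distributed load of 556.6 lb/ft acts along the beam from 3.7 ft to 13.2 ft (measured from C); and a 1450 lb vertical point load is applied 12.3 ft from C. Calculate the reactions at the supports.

Resultant of the distributed load: 556.6 × 9.5 = 5287.7 lb at 8.45 ft from C.
Moments about C: D_y·16.1 − 2450·14.9 − (556.6·9.5)·8.45 − 1450·12.3 = 0 → D_y = 99021.065/16.1 = 6150.38 ≈ 6150 lb.
ΣF_y = 0: C_y + 6150.38 − 2450 − 556.6·9.5 − 1450 = 0 → C_y = 3037 lb.
ΣF_x = 0: no horizontal applied forces, so C_x = 0.

C_x = 0, C_y = 3037 lb, D_y = 6150 lb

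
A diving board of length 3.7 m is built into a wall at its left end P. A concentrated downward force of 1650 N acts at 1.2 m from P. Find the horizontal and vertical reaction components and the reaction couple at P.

P_x = 0, P_y = 1650 N, M_P = 1980 N·m

ΣF_x = 0: P_x = 0.
ΣF_y = 0: P_y − 1650 = 0 → P_y = 1650 N.
ΣM about P: M_P − 1650·1.2 = 0 → M_P = 1980 N·m.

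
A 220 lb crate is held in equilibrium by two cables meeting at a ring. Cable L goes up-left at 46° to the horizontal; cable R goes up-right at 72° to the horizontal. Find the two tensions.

T_L = 77.00 lb, T_R = 173.1 lb

ΣF_x = 0: −T_L·cos46° + T_R·cos72° = 0 → T_R = 2.24796·T_L.
ΣF_y = 0: T_L·sin46° + T_R·sin72° = 220.
Substitute: T_L·(0.71934 + 2.24796·0.951057) = 220 → T_L = 76.9964 ≈ 77.00 lb.
Then T_R = 2.24796 × 76.9964 = 173.1 lb.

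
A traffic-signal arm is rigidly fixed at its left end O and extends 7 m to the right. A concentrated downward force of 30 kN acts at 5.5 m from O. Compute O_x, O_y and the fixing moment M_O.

ΣF_x = 0: O_x = 0.
ΣF_y = 0: O_y − 30 = 0 → O_y = 30.00 kN.
ΣM about O: M_O − 30·5.5 = 0 → M_O = 165.0 kN·m.

O_x = 0, O_y = 30.00 kN, M_O = 165.0 kN·m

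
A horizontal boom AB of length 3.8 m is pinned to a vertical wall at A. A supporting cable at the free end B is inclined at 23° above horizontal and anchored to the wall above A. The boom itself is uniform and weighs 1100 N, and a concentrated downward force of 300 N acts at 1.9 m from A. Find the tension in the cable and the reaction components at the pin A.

T = 1792 N, A_x = 1649 N, A_y = 700.0 N

ΣM about A: T·sin23°·3.8 − 1100·1.9 − 300·1.9 = 0 → T = 2660/(3.8·0.390731) = 1791.51 ≈ 1792 N.
ΣF_x = 0: A_x − T·cos23° = 0 → A_x = 1791.51 × 0.920505 = 1649 N.
ΣF_y = 0: A_y + T·sin23° − 1100 − 300 = 0 → A_y = 1400 − 1791.51 × 0.390731 = 700.0 N.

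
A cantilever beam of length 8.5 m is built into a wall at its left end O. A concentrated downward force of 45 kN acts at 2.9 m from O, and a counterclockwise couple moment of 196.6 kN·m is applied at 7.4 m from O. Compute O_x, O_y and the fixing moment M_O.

O_x = 0, O_y = 45.00 kN, M_O = -66.10 kN·m

ΣF_x = 0: O_x = 0.
ΣF_y = 0: O_y − 45 = 0 → O_y = 45.00 kN.
ΣM about O: M_O − 45·2.9 + 196.6 = 0 → M_O = -66.10 kN·m.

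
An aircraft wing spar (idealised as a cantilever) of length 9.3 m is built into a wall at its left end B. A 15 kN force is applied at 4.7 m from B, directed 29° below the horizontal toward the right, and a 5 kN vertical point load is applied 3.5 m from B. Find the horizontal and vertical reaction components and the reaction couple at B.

B_x = -13.12 kN, B_y = 12.27 kN, M_B = 51.68 kN·m

ΣF_x = 0: B_x + 15·cos29° = 0 → B_x = -13.12 kN.
ΣF_y = 0: B_y − 15·sin29° − 5 = 0 → B_y = 12.27 kN.
ΣM about B: M_B − 15·sin29°·4.7 − 5·3.5 = 0 → M_B = 51.68 kN·m.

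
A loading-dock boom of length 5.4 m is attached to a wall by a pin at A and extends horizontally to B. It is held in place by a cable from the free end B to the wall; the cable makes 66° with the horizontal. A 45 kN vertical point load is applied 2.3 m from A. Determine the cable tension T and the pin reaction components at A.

T = 20.98 kN, A_x = 8.534 kN, A_y = 25.83 kN

ΣM about A: T·sin66°·5.4 − 45·2.3 = 0 → T = 103.5/(5.4·0.913545) = 20.9805 ≈ 20.98 kN.
ΣF_x = 0: A_x − T·cos66° = 0 → A_x = 20.9805 × 0.406737 = 8.534 kN.
ΣF_y = 0: A_y + T·sin66° − 45 = 0 → A_y = 45 − 20.9805 × 0.913545 = 25.83 kN.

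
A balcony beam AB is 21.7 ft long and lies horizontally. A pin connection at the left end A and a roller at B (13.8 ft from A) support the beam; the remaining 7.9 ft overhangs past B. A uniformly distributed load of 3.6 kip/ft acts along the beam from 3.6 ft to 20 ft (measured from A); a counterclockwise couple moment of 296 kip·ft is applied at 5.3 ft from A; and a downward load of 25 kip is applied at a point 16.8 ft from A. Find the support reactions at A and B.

Resultant of the distributed load: 3.6 × 16.4 = 59.04 kip at 11.8 ft from A.
Moments about A: B_y·13.8 − (3.6·16.4)·11.8 + 296 − 25·16.8 = 0 → B_y = 820.672/13.8 = 59.469 ≈ 59.47 kip.
ΣF_y = 0: A_y + 59.469 − 3.6·16.4 − 25 = 0 → A_y = 24.57 kip.
ΣF_x = 0: no horizontal applied forces, so A_x = 0.

A_x = 0, A_y = 24.57 kip, B_y = 59.47 kip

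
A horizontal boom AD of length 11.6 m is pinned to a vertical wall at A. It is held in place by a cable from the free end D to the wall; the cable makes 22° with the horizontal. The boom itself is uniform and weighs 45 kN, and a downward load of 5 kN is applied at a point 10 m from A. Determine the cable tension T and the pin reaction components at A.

T = 71.57 kN, A_x = 66.36 kN, A_y = 23.19 kN

ΣM about A: T·sin22°·11.6 − 45·5.8 − 5·10 = 0 → T = 311/(11.6·0.374607) = 71.5693 ≈ 71.57 kN.
ΣF_x = 0: A_x − T·cos22° = 0 → A_x = 71.5693 × 0.927184 = 66.36 kN.
ΣF_y = 0: A_y + T·sin22° − 45 − 5 = 0 → A_y = 50 − 71.5693 × 0.374607 = 23.19 kN.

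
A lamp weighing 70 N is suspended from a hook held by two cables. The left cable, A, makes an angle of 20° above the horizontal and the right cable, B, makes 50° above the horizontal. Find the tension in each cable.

ΣF_x = 0: −T_A·cos20° + T_B·cos50° = 0 → T_B = 1.4619·T_A.
ΣF_y = 0: T_A·sin20° + T_B·sin50° = 70.
Substitute: T_A·(0.34202 + 1.4619·0.766044) = 70 → T_A = 47.8829 ≈ 47.88 N.
Then T_B = 1.4619 × 47.8829 = 70.00 N.

T_A = 47.88 N, T_B = 70.00 N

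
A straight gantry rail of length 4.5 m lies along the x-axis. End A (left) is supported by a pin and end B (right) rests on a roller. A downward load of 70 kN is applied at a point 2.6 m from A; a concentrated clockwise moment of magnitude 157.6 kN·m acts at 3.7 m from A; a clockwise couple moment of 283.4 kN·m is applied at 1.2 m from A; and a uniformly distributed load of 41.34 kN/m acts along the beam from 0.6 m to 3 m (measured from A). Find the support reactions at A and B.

Resultant of the distributed load: 41.34 × 2.4 = 99.216 kN at 1.8 m from A.
ΣM about A: B_y·4.5 − 70·2.6 − 157.6 − 283.4 − (41.34·2.4)·1.8 = 0 → B_y = 801.5888/4.5 = 178.131 ≈ 178.1 kN.
ΣF_y = 0: A_y + 178.131 − 70 − 41.34·2.4 = 0 → A_y = -8.915 kN.
ΣF_x = 0: no horizontal applied forces, so A_x = 0.

A_x = 0, A_y = -8.915 kN, B_y = 178.1 kN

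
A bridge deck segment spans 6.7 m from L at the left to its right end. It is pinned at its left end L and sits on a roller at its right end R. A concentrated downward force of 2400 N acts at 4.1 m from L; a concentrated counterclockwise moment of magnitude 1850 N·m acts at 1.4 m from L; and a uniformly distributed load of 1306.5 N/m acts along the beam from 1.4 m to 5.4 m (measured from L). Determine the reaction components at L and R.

Resultant of the distributed load: 1306.5 × 4 = 5226 N at 3.4 m from L.
ΣM about L: R_y·6.7 − 2400·4.1 + 1850 − (1306.5·4)·3.4 = 0 → R_y = 25758.4/6.7 = 3844.54 ≈ 3845 N.
ΣF_y = 0: L_y + 3844.54 − 2400 − 1306.5·4 = 0 → L_y = 3781 N.
ΣF_x = 0: no horizontal applied forces, so L_x = 0.

L_x = 0, L_y = 3781 N, R_y = 3845 N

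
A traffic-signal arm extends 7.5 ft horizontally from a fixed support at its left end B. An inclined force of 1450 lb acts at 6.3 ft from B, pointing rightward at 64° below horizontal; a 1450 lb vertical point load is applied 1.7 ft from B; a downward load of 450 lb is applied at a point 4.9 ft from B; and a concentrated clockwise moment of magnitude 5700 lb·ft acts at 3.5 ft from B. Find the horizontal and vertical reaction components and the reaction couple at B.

ΣF_x = 0: B_x + 1450·cos64° = 0 → B_x = -635.6 lb.
ΣF_y = 0: B_y − 1450·sin64° − 1450 − 450 = 0 → B_y = 3203 lb.
ΣM about B: M_B − 1450·sin64°·6.3 − 1450·1.7 − 450·4.9 − 5700 = 0 → M_B = 18580 lb·ft.

B_x = -635.6 lb, B_y = 3203 lb, M_B = 18580 lb·ft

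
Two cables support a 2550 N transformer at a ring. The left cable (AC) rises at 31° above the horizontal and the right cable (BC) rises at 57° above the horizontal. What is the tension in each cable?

ΣF_x = 0: −T_AC·cos31° + T_BC·cos57° = 0 → T_BC = 1.57383·T_AC.
ΣF_y = 0: T_AC·sin31° + T_BC·sin57° = 2550.
Substitute: T_AC·(0.515038 + 1.57383·0.838671) = 2550 → T_AC = 1389.67 ≈ 1390 N.
Then T_BC = 1.57383 × 1389.67 = 2187 N.

T_AC = 1390 N, T_BC = 2187 N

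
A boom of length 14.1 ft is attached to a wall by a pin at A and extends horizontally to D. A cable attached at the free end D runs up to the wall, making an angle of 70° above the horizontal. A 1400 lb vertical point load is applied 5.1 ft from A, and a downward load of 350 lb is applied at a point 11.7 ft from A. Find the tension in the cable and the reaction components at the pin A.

ΣM about A: T·sin70°·14.1 − 1400·5.1 − 350·11.7 = 0 → T = 11235/(14.1·0.939693) = 847.946 ≈ 847.9 lb.
ΣF_x = 0: A_x − T·cos70° = 0 → A_x = 847.946 × 0.34202 = 290.0 lb.
ΣF_y = 0: A_y + T·sin70° − 1400 − 350 = 0 → A_y = 1750 − 847.946 × 0.939693 = 953.2 lb.

T = 847.9 lb, A_x = 290.0 lb, A_y = 953.2 lb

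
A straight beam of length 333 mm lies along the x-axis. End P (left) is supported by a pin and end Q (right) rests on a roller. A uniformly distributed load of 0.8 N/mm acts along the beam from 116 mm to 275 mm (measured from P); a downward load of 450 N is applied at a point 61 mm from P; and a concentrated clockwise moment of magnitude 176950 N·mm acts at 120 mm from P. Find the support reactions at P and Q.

P_x = 0, P_y = -111.3 N, Q_y = 688.5 N

Resultant of the distributed load: 0.8 × 159 = 127.2 N at 195.5 mm from P.
ΣM about P: Q_y·333 − (0.8·159)·195.5 − 450·61 − 176950 = 0 → Q_y = 229267.6/333 = 688.491 ≈ 688.5 N.
ΣF_y = 0: P_y + 688.491 − 0.8·159 − 450 = 0 → P_y = -111.3 N.
ΣF_x = 0: no horizontal applied forces, so P_x = 0.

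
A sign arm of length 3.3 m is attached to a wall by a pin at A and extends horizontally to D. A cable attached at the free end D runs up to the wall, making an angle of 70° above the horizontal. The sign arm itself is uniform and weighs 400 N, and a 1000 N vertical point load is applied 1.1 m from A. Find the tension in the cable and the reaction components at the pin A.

ΣM about A: T·sin70°·3.3 − 400·1.65 − 1000·1.1 = 0 → T = 1760/(3.3·0.939693) = 567.561 ≈ 567.6 N.
ΣF_x = 0: A_x − T·cos70° = 0 → A_x = 567.561 × 0.34202 = 194.1 N.
ΣF_y = 0: A_y + T·sin70° − 400 − 1000 = 0 → A_y = 1400 − 567.561 × 0.939693 = 866.7 N.

T = 567.6 N, A_x = 194.1 N, A_y = 866.7 N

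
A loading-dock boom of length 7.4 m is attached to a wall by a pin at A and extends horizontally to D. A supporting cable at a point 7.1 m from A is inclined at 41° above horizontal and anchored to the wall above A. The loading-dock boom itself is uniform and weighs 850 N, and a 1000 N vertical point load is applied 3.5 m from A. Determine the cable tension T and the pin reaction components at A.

T = 1427 N, A_x = 1077 N, A_y = 914.1 N

ΣM about A: T·sin41°·7.1 − 850·3.7 − 1000·3.5 = 0 → T = 6645/(7.1·0.656059) = 1426.57 ≈ 1427 N.
ΣF_x = 0: A_x − T·cos41° = 0 → A_x = 1426.57 × 0.75471 = 1077 N.
ΣF_y = 0: A_y + T·sin41° − 850 − 1000 = 0 → A_y = 1850 − 1426.57 × 0.656059 = 914.1 N.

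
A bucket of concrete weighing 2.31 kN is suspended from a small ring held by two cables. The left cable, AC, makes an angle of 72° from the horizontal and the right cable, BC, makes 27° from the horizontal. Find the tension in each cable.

ΣF_x = 0: −T_AC·cos72° + T_BC·cos27° = 0 → T_BC = 0.346818·T_AC.
ΣF_y = 0: T_AC·sin72° + T_BC·sin27° = 2.31.
Substitute: T_AC·(0.951057 + 0.346818·0.45399) = 2.31 → T_AC = 2.08388 ≈ 2.084 kN.
Then T_BC = 0.346818 × 2.08388 = 0.7227 kN.

T_AC = 2.084 kN, T_BC = 0.7227 kN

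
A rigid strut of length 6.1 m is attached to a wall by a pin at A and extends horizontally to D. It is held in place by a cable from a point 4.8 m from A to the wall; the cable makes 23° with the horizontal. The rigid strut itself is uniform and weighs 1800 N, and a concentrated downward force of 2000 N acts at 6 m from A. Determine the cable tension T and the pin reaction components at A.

T = 9325 N, A_x = 8584 N, A_y = 156.2 N

ΣM about A: T·sin23°·4.8 − 1800·3.05 − 2000·6 = 0 → T = 17490/(4.8·0.390731) = 9325.47 ≈ 9325 N.
ΣF_x = 0: A_x − T·cos23° = 0 → A_x = 9325.47 × 0.920505 = 8584 N.
ΣF_y = 0: A_y + T·sin23° − 1800 − 2000 = 0 → A_y = 3800 − 9325.47 × 0.390731 = 156.2 N.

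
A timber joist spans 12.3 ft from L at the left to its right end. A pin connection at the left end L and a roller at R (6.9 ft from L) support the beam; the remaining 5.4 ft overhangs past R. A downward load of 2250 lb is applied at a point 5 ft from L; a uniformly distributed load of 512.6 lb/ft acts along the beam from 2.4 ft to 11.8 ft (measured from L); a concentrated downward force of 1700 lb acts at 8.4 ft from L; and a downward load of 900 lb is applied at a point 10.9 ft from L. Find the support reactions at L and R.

Resultant of the distributed load: 512.6 × 9.4 = 4818.44 lb at 7.1 ft from L.
Taking moments about L: R_y·6.9 − 2250·5 − (512.6·9.4)·7.1 − 1700·8.4 − 900·10.9 = 0 → R_y = 69550.924/6.9 = 10079.8 ≈ 10080 lb.
ΣF_y = 0: L_y + 10079.8 − 2250 − 512.6·9.4 − 1700 − 900 = 0 → L_y = -411.4 lb.
ΣF_x = 0: no horizontal applied forces, so L_x = 0.

L_x = 0, L_y = -411.4 lb, R_y = 10080 lb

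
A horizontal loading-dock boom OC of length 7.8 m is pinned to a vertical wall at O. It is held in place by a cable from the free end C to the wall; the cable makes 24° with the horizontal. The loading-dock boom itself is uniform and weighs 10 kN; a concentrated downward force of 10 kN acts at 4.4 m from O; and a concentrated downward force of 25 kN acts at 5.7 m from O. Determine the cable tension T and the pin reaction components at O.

T = 71.08 kN, O_x = 64.93 kN, O_y = 16.09 kN

ΣM about O: T·sin24°·7.8 − 10·3.9 − 10·4.4 − 25·5.7 = 0 → T = 225.5/(7.8·0.406737) = 71.0785 ≈ 71.08 kN.
ΣF_x = 0: O_x − T·cos24° = 0 → O_x = 71.0785 × 0.913545 = 64.93 kN.
ΣF_y = 0: O_y + T·sin24° − 10 − 10 − 25 = 0 → O_y = 45 − 71.0785 × 0.406737 = 16.09 kN.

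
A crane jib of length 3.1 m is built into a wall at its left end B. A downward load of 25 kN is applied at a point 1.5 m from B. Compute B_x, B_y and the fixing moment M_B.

B_x = 0, B_y = 25.00 kN, M_B = 37.50 kN·m

ΣF_x = 0: B_x = 0.
ΣF_y = 0: B_y − 25 = 0 → B_y = 25.00 kN.
ΣM about B: M_B − 25·1.5 = 0 → M_B = 37.50 kN·m.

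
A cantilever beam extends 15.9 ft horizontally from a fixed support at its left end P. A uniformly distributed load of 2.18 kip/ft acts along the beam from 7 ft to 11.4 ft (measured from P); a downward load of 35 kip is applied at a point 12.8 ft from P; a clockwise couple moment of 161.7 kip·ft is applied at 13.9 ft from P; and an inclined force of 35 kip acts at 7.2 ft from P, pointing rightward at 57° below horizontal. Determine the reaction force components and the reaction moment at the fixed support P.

Resultant of the distributed load: 2.18 × 4.4 = 9.592 kip at 9.2 ft from P.
ΣF_x = 0: P_x + 35·cos57° = 0 → P_x = -19.06 kip.
ΣF_y = 0: P_y − 2.18·4.4 − 35 − 35·sin57° = 0 → P_y = 73.95 kip.
ΣM about P: M_P − (2.18·4.4)·9.2 − 35·12.8 − 161.7 − 35·sin57°·7.2 = 0 → M_P = 909.3 kip·ft.

P_x = -19.06 kip, P_y = 73.95 kip, M_P = 909.3 kip·ft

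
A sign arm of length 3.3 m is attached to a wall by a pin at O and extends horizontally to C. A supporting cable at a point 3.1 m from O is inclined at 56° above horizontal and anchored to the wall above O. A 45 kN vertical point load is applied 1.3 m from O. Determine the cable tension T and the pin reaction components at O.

ΣM about O: T·sin56°·3.1 − 45·1.3 = 0 → T = 58.5/(3.1·0.829038) = 22.7625 ≈ 22.76 kN.
ΣF_x = 0: O_x − T·cos56° = 0 → O_x = 22.7625 × 0.559193 = 12.73 kN.
ΣF_y = 0: O_y + T·sin56° − 45 = 0 → O_y = 45 − 22.7625 × 0.829038 = 26.13 kN.

T = 22.76 kN, O_x = 12.73 kN, O_y = 26.13 kN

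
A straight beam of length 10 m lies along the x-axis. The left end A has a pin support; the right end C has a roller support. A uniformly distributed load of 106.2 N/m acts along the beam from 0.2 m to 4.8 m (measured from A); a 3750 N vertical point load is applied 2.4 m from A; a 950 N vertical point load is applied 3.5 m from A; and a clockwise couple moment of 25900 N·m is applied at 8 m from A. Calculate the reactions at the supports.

Resultant of the distributed load: 106.2 × 4.6 = 488.52 N at 2.5 m from A.
Taking moments about A: C_y·10 − (106.2·4.6)·2.5 − 3750·2.4 − 950·3.5 − 25900 = 0 → C_y = 39446.3/10 = 3944.63 ≈ 3945 N.
ΣF_y = 0: A_y + 3944.63 − 106.2·4.6 − 3750 − 950 = 0 → A_y = 1244 N.
ΣF_x = 0: no horizontal applied forces, so A_x = 0.

A_x = 0, A_y = 1244 N, C_y = 3945 N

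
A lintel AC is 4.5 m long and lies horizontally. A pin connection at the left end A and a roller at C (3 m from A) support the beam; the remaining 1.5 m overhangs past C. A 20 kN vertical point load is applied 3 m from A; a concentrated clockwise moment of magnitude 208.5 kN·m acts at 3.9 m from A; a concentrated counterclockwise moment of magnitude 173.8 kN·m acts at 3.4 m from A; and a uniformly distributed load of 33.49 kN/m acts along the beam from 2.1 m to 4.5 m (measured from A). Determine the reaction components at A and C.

A_x = 0, A_y = -19.60 kN, C_y = 120.0 kN

Resultant of the distributed load: 33.49 × 2.4 = 80.376 kN at 3.3 m from A.
Moments about A: C_y·3 − 20·3 − 208.5 + 173.8 − (33.49·2.4)·3.3 = 0 → C_y = 359.9408/3 = 119.98 ≈ 120.0 kN.
ΣF_y = 0: A_y + 119.98 − 20 − 33.49·2.4 = 0 → A_y = -19.60 kN.
ΣF_x = 0: no horizontal applied forces, so A_x = 0.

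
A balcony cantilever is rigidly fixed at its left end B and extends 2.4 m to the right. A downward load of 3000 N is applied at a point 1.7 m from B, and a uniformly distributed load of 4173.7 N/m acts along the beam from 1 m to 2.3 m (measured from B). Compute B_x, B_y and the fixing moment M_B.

B_x = 0, B_y = 8426 N, M_B = 14050 N·m

Resultant of the distributed load: 4173.7 × 1.3 = 5425.81 N at 1.65 m from B.
ΣF_x = 0: B_x = 0.
ΣF_y = 0: B_y − 3000 − 4173.7·1.3 = 0 → B_y = 8426 N.
ΣM about B: M_B − 3000·1.7 − (4173.7·1.3)·1.65 = 0 → M_B = 14050 N·m.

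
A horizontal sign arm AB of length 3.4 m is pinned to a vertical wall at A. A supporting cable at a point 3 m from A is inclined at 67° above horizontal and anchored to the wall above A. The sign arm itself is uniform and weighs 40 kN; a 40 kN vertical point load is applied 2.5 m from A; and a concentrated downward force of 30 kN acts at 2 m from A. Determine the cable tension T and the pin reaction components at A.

T = 82.56 kN, A_x = 32.26 kN, A_y = 34.00 kN

ΣM about A: T·sin67°·3 − 40·1.7 − 40·2.5 − 30·2 = 0 → T = 228/(3·0.920505) = 82.5634 ≈ 82.56 kN.
ΣF_x = 0: A_x − T·cos67° = 0 → A_x = 82.5634 × 0.390731 = 32.26 kN.
ΣF_y = 0: A_y + T·sin67° − 40 − 40 − 30 = 0 → A_y = 110 − 82.5634 × 0.920505 = 34.00 kN.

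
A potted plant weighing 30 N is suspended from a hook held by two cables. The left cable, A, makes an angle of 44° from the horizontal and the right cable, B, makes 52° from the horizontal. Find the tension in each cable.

ΣF_x = 0: −T_A·cos44° + T_B·cos52° = 0 → T_B = 1.1684·T_A.
ΣF_y = 0: T_A·sin44° + T_B·sin52° = 30.
Substitute: T_A·(0.694658 + 1.1684·0.788011) = 30 → T_A = 18.5716 ≈ 18.57 N.
Then T_B = 1.1684 × 18.5716 = 21.70 N.

T_A = 18.57 N, T_B = 21.70 N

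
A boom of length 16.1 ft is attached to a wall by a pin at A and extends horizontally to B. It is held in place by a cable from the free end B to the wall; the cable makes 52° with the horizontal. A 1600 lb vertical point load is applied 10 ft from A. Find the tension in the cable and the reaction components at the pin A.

ΣM about A: T·sin52°·16.1 − 1600·10 = 0 → T = 16000/(16.1·0.788011) = 1261.14 ≈ 1261 lb.
ΣF_x = 0: A_x − T·cos52° = 0 → A_x = 1261.14 × 0.615661 = 776.4 lb.
ΣF_y = 0: A_y + T·sin52° − 1600 = 0 → A_y = 1600 − 1261.14 × 0.788011 = 606.2 lb.

T = 1261 lb, A_x = 776.4 lb, A_y = 606.2 lb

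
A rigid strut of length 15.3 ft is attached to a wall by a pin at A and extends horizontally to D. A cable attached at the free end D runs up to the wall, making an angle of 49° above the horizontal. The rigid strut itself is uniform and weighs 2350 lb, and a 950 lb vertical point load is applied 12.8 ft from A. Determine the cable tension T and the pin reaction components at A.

T = 2610 lb, A_x = 1712 lb, A_y = 1330 lb

ΣM about A: T·sin49°·15.3 − 2350·7.65 − 950·12.8 = 0 → T = 30137.5/(15.3·0.75471) = 2609.97 ≈ 2610 lb.
ΣF_x = 0: A_x − T·cos49° = 0 → A_x = 2609.97 × 0.656059 = 1712 lb.
ΣF_y = 0: A_y + T·sin49° − 2350 − 950 = 0 → A_y = 3300 − 2609.97 × 0.75471 = 1330 lb.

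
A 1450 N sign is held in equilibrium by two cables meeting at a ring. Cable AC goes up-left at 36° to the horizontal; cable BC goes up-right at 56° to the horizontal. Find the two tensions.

T_AC = 811.3 N, T_BC = 1174 N

ΣF_x = 0: −T_AC·cos36° + T_BC·cos56° = 0 → T_BC = 1.44676·T_AC.
ΣF_y = 0: T_AC·sin36° + T_BC·sin56° = 1450.
Substitute: T_AC·(0.587785 + 1.44676·0.829038) = 1450 → T_AC = 811.323 ≈ 811.3 N.
Then T_BC = 1.44676 × 811.323 = 1174 N.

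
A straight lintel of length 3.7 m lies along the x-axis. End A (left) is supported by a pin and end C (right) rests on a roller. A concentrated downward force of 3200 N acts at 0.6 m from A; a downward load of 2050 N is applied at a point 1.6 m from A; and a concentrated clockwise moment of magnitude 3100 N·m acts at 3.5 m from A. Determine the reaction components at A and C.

A_x = 0, A_y = 3007 N, C_y = 2243 N

Moments about A: C_y·3.7 − 3200·0.6 − 2050·1.6 − 3100 = 0 → C_y = 8300/3.7 = 2243.24 ≈ 2243 N.
ΣF_y = 0: A_y + 2243.24 − 3200 − 2050 = 0 → A_y = 3007 N.
ΣF_x = 0: no horizontal applied forces, so A_x = 0.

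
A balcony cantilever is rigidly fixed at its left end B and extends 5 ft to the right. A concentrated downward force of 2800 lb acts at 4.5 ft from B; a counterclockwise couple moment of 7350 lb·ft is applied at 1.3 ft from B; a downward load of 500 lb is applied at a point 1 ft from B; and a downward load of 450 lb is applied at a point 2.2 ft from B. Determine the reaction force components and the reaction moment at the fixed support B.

ΣF_x = 0: B_x = 0.
ΣF_y = 0: B_y − 2800 − 500 − 450 = 0 → B_y = 3750 lb.
ΣM about B: M_B − 2800·4.5 + 7350 − 500·1 − 450·2.2 = 0 → M_B = 6740 lb·ft.

B_x = 0, B_y = 3750 lb, M_B = 6740 lb·ft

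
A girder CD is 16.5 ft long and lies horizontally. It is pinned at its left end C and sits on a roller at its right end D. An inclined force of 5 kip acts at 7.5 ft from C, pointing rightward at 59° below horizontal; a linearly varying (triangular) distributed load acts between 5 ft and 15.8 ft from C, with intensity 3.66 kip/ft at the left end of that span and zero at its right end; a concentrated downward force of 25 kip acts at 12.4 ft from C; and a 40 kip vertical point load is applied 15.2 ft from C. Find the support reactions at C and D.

C_x = -2.575 kip, C_y = 21.16 kip, D_y = 67.89 kip

Resultant of the triangular load: ½ × 3.66 × 10.8 = 19.764 kip, acting at 8.6 ft from C (one-third of the span from the peak).
Taking moments about C: D_y·16.5 − 5·sin59°·7.5 − (½·3.66·10.8)·8.6 − 25·12.4 − 40·15.2 = 0 → D_y = 1120.11/16.5 = 67.8855 ≈ 67.89 kip.
ΣF_y = 0: C_y + 67.8855 − 5·sin59° − ½·3.66·10.8 − 25 − 40 = 0 → C_y = 21.16 kip.
ΣF_x = 0: C_x + 5·cos59° = 0 → C_x = -2.575 kip.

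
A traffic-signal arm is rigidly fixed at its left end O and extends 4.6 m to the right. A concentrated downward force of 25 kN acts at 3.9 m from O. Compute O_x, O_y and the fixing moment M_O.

ΣF_x = 0: O_x = 0.
ΣF_y = 0: O_y − 25 = 0 → O_y = 25.00 kN.
ΣM about O: M_O − 25·3.9 = 0 → M_O = 97.50 kN·m.

O_x = 0, O_y = 25.00 kN, M_O = 97.50 kN·m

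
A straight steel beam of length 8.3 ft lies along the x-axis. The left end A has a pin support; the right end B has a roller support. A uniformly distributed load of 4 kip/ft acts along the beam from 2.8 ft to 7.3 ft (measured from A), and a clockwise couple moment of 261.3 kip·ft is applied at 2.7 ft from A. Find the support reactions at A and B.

Resultant of the distributed load: 4 × 4.5 = 18 kip at 5.05 ft from A.
Taking moments about A: B_y·8.3 − (4·4.5)·5.05 − 261.3 = 0 → B_y = 352.2/8.3 = 42.4337 ≈ 42.43 kip.
ΣF_y = 0: A_y + 42.4337 − 4·4.5 = 0 → A_y = -24.43 kip.
ΣF_x = 0: no horizontal applied forces, so A_x = 0.

A_x = 0, A_y = -24.43 kip, B_y = 42.43 kip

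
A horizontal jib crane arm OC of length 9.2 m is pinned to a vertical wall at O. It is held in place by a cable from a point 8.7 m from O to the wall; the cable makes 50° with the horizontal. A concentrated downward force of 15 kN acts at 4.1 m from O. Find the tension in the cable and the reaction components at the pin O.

T = 9.228 kN, O_x = 5.932 kN, O_y = 7.931 kN

ΣM about O: T·sin50°·8.7 − 15·4.1 = 0 → T = 61.5/(8.7·0.766044) = 9.22788 ≈ 9.228 kN.
ΣF_x = 0: O_x − T·cos50° = 0 → O_x = 9.22788 × 0.642788 = 5.932 kN.
ΣF_y = 0: O_y + T·sin50° − 15 = 0 → O_y = 15 − 9.22788 × 0.766044 = 7.931 kN.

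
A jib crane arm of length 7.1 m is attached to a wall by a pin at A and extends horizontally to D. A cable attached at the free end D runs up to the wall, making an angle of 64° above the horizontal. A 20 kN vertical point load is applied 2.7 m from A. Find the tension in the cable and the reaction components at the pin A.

T = 8.462 kN, A_x = 3.710 kN, A_y = 12.39 kN

ΣM about A: T·sin64°·7.1 − 20·2.7 = 0 → T = 54/(7.1·0.898794) = 8.46204 ≈ 8.462 kN.
ΣF_x = 0: A_x − T·cos64° = 0 → A_x = 8.46204 × 0.438371 = 3.710 kN.
ΣF_y = 0: A_y + T·sin64° − 20 = 0 → A_y = 20 − 8.46204 × 0.898794 = 12.39 kN.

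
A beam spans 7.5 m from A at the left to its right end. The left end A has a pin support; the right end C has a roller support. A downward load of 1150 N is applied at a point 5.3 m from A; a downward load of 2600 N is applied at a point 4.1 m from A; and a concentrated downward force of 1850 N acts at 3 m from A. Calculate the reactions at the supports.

A_x = 0, A_y = 2626 N, C_y = 2974 N

Moments about A: C_y·7.5 − 1150·5.3 − 2600·4.1 − 1850·3 = 0 → C_y = 22305/7.5 = 2974 N.
ΣF_y = 0: A_y + 2974 − 1150 − 2600 − 1850 = 0 → A_y = 2626 N.
ΣF_x = 0: no horizontal applied forces, so A_x = 0.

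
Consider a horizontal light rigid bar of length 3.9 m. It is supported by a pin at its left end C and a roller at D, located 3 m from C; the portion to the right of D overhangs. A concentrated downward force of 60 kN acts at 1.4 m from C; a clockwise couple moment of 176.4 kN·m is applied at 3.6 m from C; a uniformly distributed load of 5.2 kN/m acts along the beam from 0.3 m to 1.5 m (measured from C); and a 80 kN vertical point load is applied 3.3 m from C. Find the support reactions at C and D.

C_x = 0, C_y = -30.43 kN, D_y = 176.7 kN

Resultant of the distributed load: 5.2 × 1.2 = 6.24 kN at 0.9 m from C.
Taking moments about C: D_y·3 − 60·1.4 − 176.4 − (5.2·1.2)·0.9 − 80·3.3 = 0 → D_y = 530.016/3 = 176.672 ≈ 176.7 kN.
ΣF_y = 0: C_y + 176.672 − 60 − 5.2·1.2 − 80 = 0 → C_y = -30.43 kN.
ΣF_x = 0: no horizontal applied forces, so C_x = 0.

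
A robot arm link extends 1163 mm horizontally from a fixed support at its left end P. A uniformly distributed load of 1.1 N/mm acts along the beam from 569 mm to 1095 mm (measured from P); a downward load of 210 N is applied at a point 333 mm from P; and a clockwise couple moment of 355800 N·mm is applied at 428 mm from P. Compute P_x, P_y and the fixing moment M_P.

P_x = 0, P_y = 788.6 N, M_P = 907100 N·mm

Resultant of the distributed load: 1.1 × 526 = 578.6 N at 832 mm from P.
ΣF_x = 0: P_x = 0.
ΣF_y = 0: P_y − 1.1·526 − 210 = 0 → P_y = 788.6 N.
ΣM about P: M_P − (1.1·526)·832 − 210·333 − 355800 = 0 → M_P = 907100 N·mm.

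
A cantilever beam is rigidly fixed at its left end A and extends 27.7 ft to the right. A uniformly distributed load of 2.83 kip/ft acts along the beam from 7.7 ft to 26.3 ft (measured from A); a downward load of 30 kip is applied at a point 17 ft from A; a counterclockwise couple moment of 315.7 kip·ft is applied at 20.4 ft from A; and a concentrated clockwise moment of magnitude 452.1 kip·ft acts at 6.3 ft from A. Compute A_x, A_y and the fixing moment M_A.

Resultant of the distributed load: 2.83 × 18.6 = 52.638 kip at 17 ft from A.
ΣF_x = 0: A_x = 0.
ΣF_y = 0: A_y − 2.83·18.6 − 30 = 0 → A_y = 82.64 kip.
ΣM about A: M_A − (2.83·18.6)·17 − 30·17 + 315.7 − 452.1 = 0 → M_A = 1541 kip·ft.

A_x = 0, A_y = 82.64 kip, M_A = 1541 kip·ft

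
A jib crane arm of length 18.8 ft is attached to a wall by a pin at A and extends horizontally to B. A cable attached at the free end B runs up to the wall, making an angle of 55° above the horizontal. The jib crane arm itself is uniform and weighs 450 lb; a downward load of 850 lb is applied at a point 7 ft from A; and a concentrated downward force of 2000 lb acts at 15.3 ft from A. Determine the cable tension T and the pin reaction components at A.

ΣM about A: T·sin55°·18.8 − 450·9.4 − 850·7 − 2000·15.3 = 0 → T = 40780/(18.8·0.819152) = 2648.04 ≈ 2648 lb.
ΣF_x = 0: A_x − T·cos55° = 0 → A_x = 2648.04 × 0.573576 = 1519 lb.
ΣF_y = 0: A_y + T·sin55° − 450 − 850 − 2000 = 0 → A_y = 3300 − 2648.04 × 0.819152 = 1131 lb.

T = 2648 lb, A_x = 1519 lb, A_y = 1131 lb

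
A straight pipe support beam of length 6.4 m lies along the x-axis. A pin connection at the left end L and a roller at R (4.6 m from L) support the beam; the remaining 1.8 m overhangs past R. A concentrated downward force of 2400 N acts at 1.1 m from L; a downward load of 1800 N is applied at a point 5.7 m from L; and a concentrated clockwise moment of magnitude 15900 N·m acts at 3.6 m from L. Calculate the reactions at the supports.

Moments about L: R_y·4.6 − 2400·1.1 − 1800·5.7 − 15900 = 0 → R_y = 28800/4.6 = 6260.87 ≈ 6261 N.
ΣF_y = 0: L_y + 6260.87 − 2400 − 1800 = 0 → L_y = -2061 N.
ΣF_x = 0: no horizontal applied forces, so L_x = 0.

L_x = 0, L_y = -2061 N, R_y = 6261 N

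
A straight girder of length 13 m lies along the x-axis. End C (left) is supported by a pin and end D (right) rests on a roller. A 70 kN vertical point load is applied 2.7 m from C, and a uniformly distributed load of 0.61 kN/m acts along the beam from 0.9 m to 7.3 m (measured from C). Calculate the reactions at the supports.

Resultant of the distributed load: 0.61 × 6.4 = 3.904 kN at 4.1 m from C.
Taking moments about C: D_y·13 − 70·2.7 − (0.61·6.4)·4.1 = 0 → D_y = 205.0064/13 = 15.7697 ≈ 15.77 kN.
ΣF_y = 0: C_y + 15.7697 − 70 − 0.61·6.4 = 0 → C_y = 58.13 kN.
ΣF_x = 0: no horizontal applied forces, so C_x = 0.

C_x = 0, C_y = 58.13 kN, D_y = 15.77 kN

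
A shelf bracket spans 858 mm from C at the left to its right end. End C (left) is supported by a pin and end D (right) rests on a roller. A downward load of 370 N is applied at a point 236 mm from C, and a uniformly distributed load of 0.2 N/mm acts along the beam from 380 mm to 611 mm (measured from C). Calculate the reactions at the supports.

C_x = 0, C_y = 287.7 N, D_y = 128.5 N

Resultant of the distributed load: 0.2 × 231 = 46.2 N at 495.5 mm from C.
Taking moments about C: D_y·858 − 370·236 − (0.2·231)·495.5 = 0 → D_y = 110212.1/858 = 128.452 ≈ 128.5 N.
ΣF_y = 0: C_y + 128.452 − 370 − 0.2·231 = 0 → C_y = 287.7 N.
ΣF_x = 0: no horizontal applied forces, so C_x = 0.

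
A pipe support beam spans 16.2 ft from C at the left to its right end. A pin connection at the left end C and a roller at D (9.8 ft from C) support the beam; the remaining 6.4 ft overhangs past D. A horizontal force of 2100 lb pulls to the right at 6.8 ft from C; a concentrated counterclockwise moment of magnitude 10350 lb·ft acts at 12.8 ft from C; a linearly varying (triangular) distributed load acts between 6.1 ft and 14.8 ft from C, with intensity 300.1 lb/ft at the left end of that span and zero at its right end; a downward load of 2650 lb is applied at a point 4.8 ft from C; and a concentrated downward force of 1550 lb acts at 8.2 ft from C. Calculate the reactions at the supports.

Resultant of the triangular load: ½ × 300.1 × 8.7 = 1305.435 lb, acting at 9 ft from C (one-third of the span from the peak).
Taking moments about C: D_y·9.8 + 10350 − (½·300.1·8.7)·9 − 2650·4.8 − 1550·8.2 = 0 → D_y = 26828.915/9.8 = 2737.64 ≈ 2738 lb.
ΣF_y = 0: C_y + 2737.64 − ½·300.1·8.7 − 2650 − 1550 = 0 → C_y = 2768 lb.
ΣF_x = 0: C_x + 2100 = 0 → C_x = -2100 lb.

C_x = -2100 lb, C_y = 2768 lb, D_y = 2738 lb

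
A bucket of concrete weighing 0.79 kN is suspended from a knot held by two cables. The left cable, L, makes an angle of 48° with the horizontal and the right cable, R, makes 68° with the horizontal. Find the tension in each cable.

ΣF_x = 0: −T_L·cos48° + T_R·cos68° = 0 → T_R = 1.78622·T_L.
ΣF_y = 0: T_L·sin48° + T_R·sin68° = 0.79.
Substitute: T_L·(0.743145 + 1.78622·0.927184) = 0.79 → T_L = 0.329263 ≈ 0.3293 kN.
Then T_R = 1.78622 × 0.329263 = 0.5881 kN.

T_L = 0.3293 kN, T_R = 0.5881 kN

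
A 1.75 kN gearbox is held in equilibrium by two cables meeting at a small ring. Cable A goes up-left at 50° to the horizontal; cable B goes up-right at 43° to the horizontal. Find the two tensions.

ΣF_x = 0: −T_A·cos50° + T_B·cos43° = 0 → T_B = 0.878901·T_A.
ΣF_y = 0: T_A·sin50° + T_B·sin43° = 1.75.
Substitute: T_A·(0.766044 + 0.878901·0.681998) = 1.75 → T_A = 1.28163 ≈ 1.282 kN.
Then T_B = 0.878901 × 1.28163 = 1.126 kN.

T_A = 1.282 kN, T_B = 1.126 kN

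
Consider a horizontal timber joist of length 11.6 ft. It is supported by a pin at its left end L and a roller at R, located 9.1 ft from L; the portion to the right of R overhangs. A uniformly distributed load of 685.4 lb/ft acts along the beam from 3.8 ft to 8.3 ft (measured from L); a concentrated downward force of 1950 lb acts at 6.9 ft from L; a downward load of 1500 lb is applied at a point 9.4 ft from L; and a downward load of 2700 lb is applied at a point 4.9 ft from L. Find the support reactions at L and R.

L_x = 0, L_y = 2702 lb, R_y = 6532 lb

Resultant of the distributed load: 685.4 × 4.5 = 3084.3 lb at 6.05 ft from L.
Moments about L: R_y·9.1 − (685.4·4.5)·6.05 − 1950·6.9 − 1500·9.4 − 2700·4.9 = 0 → R_y = 59445.015/9.1 = 6532.42 ≈ 6532 lb.
ΣF_y = 0: L_y + 6532.42 − 685.4·4.5 − 1950 − 1500 − 2700 = 0 → L_y = 2702 lb.
ΣF_x = 0: no horizontal applied forces, so L_x = 0.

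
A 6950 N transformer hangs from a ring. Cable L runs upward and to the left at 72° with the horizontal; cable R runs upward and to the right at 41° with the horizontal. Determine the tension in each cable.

ΣF_x = 0: −T_L·cos72° + T_R·cos41° = 0 → T_R = 0.409452·T_L.
ΣF_y = 0: T_L·sin72° + T_R·sin41° = 6950.
Substitute: T_L·(0.951057 + 0.409452·0.656059) = 6950 → T_L = 5698.21 ≈ 5698 N.
Then T_R = 0.409452 × 5698.21 = 2333 N.

T_L = 5698 N, T_R = 2333 N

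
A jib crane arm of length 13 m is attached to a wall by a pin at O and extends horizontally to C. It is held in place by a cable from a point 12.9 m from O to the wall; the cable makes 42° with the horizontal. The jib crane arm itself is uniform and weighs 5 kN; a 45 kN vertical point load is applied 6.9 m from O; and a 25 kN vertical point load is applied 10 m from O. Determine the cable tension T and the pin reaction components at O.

T = 68.70 kN, O_x = 51.05 kN, O_y = 29.03 kN

ΣM about O: T·sin42°·12.9 − 5·6.5 − 45·6.9 − 25·10 = 0 → T = 593/(12.9·0.669131) = 68.6995 ≈ 68.70 kN.
ΣF_x = 0: O_x − T·cos42° = 0 → O_x = 68.6995 × 0.743145 = 51.05 kN.
ΣF_y = 0: O_y + T·sin42° − 5 − 45 − 25 = 0 → O_y = 75 − 68.6995 × 0.669131 = 29.03 kN.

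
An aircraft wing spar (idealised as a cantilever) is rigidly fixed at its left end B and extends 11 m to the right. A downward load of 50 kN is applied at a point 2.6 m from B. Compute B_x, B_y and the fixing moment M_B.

B_x = 0, B_y = 50.00 kN, M_B = 130.0 kN·m

ΣF_x = 0: B_x = 0.
ΣF_y = 0: B_y − 50 = 0 → B_y = 50.00 kN.
ΣM about B: M_B − 50·2.6 = 0 → M_B = 130.0 kN·m.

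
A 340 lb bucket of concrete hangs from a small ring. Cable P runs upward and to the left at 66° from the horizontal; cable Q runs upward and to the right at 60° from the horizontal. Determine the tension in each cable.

T_P = 210.1 lb, T_Q = 170.9 lb

ΣF_x = 0: −T_P·cos66° + T_Q·cos60° = 0 → T_Q = 0.813473·T_P.
ΣF_y = 0: T_P·sin66° + T_Q·sin60° = 340.
Substitute: T_P·(0.913545 + 0.813473·0.866025) = 340 → T_P = 210.132 ≈ 210.1 lb.
Then T_Q = 0.813473 × 210.132 = 170.9 lb.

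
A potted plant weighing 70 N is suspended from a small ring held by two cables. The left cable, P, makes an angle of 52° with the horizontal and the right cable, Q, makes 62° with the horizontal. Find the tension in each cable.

T_P = 35.97 N, T_Q = 47.17 N

ΣF_x = 0: −T_P·cos52° + T_Q·cos62° = 0 → T_Q = 1.31139·T_P.
ΣF_y = 0: T_P·sin52° + T_Q·sin62° = 70.
Substitute: T_P·(0.788011 + 1.31139·0.882948) = 70 → T_P = 35.9731 ≈ 35.97 N.
Then T_Q = 1.31139 × 35.9731 = 47.17 N.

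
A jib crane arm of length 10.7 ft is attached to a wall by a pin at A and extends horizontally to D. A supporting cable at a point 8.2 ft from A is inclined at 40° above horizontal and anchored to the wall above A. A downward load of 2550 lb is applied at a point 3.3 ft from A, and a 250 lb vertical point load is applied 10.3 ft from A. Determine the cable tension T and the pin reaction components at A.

T = 2085 lb, A_x = 1597 lb, A_y = 1460 lb

ΣM about A: T·sin40°·8.2 − 2550·3.3 − 250·10.3 = 0 → T = 10990/(8.2·0.642788) = 2085.05 ≈ 2085 lb.
ΣF_x = 0: A_x − T·cos40° = 0 → A_x = 2085.05 × 0.766044 = 1597 lb.
ΣF_y = 0: A_y + T·sin40° − 2550 − 250 = 0 → A_y = 2800 − 2085.05 × 0.642788 = 1460 lb.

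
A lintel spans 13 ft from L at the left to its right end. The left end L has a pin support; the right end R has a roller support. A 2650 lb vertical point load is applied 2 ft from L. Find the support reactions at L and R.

ΣM about L: R_y·13 − 2650·2 = 0 → R_y = 5300/13 = 407.692 ≈ 407.7 lb.
ΣF_y = 0: L_y + 407.692 − 2650 = 0 → L_y = 2242 lb.
ΣF_x = 0: no horizontal applied forces, so L_x = 0.

L_x = 0, L_y = 2242 lb, R_y = 407.7 lb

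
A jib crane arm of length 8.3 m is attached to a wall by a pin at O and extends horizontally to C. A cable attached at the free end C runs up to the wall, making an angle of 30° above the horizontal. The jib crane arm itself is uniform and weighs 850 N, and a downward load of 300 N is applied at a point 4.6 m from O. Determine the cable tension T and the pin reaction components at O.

ΣM about O: T·sin30°·8.3 − 850·4.15 − 300·4.6 = 0 → T = 4907.5/(8.3·0.5) = 1182.53 ≈ 1183 N.
ΣF_x = 0: O_x − T·cos30° = 0 → O_x = 1182.53 × 0.866025 = 1024 N.
ΣF_y = 0: O_y + T·sin30° − 850 − 300 = 0 → O_y = 1150 − 1182.53 × 0.5 = 558.7 N.

T = 1183 N, O_x = 1024 N, O_y = 558.7 N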